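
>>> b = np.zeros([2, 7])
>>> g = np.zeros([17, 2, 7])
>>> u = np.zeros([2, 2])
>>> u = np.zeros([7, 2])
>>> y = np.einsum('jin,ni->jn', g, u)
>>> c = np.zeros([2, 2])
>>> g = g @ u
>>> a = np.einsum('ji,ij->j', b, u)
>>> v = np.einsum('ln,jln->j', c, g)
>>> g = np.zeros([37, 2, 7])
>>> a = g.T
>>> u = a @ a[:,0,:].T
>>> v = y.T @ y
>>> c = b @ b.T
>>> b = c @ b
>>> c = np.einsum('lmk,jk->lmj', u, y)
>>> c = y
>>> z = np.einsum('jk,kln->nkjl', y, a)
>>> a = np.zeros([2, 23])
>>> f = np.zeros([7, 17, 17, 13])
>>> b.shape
(2, 7)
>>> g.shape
(37, 2, 7)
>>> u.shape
(7, 2, 7)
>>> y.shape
(17, 7)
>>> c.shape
(17, 7)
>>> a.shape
(2, 23)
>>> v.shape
(7, 7)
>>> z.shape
(37, 7, 17, 2)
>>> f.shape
(7, 17, 17, 13)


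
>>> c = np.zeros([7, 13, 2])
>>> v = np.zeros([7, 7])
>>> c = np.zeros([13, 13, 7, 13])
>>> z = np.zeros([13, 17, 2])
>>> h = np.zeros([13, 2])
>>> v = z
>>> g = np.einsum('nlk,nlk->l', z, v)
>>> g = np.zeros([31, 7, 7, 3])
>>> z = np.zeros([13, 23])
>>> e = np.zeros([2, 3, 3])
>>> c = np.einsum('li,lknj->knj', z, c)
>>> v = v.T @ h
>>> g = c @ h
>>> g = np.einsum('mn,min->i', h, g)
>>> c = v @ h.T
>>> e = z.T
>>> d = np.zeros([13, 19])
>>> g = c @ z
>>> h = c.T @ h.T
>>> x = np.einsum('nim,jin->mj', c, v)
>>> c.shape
(2, 17, 13)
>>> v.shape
(2, 17, 2)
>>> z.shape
(13, 23)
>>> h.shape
(13, 17, 13)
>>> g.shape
(2, 17, 23)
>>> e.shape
(23, 13)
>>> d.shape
(13, 19)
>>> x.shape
(13, 2)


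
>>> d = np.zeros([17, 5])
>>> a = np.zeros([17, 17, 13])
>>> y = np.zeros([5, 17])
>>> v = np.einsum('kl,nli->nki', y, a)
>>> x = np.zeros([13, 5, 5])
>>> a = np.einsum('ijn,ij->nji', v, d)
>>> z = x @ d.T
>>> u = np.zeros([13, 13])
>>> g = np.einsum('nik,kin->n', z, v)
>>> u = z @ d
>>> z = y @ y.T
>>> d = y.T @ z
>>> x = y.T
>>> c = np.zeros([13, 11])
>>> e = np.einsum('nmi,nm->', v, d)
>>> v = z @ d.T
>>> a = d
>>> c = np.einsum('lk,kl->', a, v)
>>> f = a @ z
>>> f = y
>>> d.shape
(17, 5)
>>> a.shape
(17, 5)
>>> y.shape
(5, 17)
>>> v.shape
(5, 17)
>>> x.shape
(17, 5)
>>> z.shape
(5, 5)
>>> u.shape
(13, 5, 5)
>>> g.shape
(13,)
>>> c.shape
()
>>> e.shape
()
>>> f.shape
(5, 17)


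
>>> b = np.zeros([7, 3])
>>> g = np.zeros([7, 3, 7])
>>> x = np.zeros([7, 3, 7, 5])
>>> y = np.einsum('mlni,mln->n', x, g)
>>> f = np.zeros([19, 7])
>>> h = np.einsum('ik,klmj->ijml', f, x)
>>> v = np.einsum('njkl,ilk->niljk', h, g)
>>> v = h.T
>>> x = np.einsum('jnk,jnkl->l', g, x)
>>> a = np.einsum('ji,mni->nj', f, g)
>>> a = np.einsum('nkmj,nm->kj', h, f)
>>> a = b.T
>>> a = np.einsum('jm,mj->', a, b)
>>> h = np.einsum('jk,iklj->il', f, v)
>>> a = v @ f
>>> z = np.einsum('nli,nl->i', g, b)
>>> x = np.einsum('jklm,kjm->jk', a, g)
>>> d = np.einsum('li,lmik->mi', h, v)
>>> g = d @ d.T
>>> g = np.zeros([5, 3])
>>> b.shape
(7, 3)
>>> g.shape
(5, 3)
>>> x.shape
(3, 7)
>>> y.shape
(7,)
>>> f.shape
(19, 7)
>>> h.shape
(3, 5)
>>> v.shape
(3, 7, 5, 19)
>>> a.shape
(3, 7, 5, 7)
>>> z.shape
(7,)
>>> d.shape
(7, 5)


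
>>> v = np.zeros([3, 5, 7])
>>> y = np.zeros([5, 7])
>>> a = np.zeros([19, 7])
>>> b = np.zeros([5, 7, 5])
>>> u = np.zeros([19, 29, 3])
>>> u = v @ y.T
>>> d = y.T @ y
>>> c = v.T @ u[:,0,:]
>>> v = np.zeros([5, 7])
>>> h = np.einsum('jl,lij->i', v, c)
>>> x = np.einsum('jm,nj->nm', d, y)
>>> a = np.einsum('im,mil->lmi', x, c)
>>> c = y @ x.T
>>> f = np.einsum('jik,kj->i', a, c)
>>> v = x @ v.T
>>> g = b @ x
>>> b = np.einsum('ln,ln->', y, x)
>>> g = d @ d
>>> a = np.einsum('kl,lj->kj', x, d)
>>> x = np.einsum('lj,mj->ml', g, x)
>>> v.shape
(5, 5)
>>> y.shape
(5, 7)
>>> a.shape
(5, 7)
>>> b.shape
()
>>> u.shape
(3, 5, 5)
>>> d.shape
(7, 7)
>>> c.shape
(5, 5)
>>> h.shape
(5,)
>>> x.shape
(5, 7)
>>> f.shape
(7,)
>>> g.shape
(7, 7)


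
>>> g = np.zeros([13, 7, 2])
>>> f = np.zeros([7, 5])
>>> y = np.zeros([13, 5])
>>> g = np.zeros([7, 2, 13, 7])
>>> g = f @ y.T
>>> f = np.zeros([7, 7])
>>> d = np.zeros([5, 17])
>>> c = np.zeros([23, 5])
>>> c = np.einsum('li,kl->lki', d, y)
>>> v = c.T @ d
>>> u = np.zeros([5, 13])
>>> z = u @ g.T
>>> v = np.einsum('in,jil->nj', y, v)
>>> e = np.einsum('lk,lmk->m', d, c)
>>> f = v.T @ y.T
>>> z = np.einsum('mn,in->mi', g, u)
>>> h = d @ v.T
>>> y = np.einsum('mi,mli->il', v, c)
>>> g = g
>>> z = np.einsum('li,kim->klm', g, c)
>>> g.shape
(7, 13)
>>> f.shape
(17, 13)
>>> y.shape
(17, 13)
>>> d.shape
(5, 17)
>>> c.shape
(5, 13, 17)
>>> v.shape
(5, 17)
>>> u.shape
(5, 13)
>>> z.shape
(5, 7, 17)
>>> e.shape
(13,)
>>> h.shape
(5, 5)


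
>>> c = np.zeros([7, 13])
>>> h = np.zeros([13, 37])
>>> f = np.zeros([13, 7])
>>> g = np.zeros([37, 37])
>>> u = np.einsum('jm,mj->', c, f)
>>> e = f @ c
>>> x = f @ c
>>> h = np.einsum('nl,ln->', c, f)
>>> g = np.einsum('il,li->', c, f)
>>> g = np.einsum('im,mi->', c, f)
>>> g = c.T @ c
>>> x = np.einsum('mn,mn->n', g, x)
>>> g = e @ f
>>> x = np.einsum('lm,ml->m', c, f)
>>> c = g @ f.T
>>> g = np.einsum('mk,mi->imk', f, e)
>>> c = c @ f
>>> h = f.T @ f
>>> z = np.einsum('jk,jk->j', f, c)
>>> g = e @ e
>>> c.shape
(13, 7)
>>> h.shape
(7, 7)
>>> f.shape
(13, 7)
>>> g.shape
(13, 13)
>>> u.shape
()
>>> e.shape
(13, 13)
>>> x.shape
(13,)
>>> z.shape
(13,)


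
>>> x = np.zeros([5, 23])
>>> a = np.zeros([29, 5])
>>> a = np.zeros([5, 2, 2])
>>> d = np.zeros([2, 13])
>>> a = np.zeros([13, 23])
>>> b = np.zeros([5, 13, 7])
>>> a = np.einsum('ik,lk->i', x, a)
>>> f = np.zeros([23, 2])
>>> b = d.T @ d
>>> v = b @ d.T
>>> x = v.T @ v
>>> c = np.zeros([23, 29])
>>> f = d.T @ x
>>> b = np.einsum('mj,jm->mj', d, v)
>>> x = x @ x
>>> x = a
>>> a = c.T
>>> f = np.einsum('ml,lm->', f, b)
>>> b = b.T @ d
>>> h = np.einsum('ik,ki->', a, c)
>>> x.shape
(5,)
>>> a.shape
(29, 23)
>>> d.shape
(2, 13)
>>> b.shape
(13, 13)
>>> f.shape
()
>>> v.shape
(13, 2)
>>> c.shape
(23, 29)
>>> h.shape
()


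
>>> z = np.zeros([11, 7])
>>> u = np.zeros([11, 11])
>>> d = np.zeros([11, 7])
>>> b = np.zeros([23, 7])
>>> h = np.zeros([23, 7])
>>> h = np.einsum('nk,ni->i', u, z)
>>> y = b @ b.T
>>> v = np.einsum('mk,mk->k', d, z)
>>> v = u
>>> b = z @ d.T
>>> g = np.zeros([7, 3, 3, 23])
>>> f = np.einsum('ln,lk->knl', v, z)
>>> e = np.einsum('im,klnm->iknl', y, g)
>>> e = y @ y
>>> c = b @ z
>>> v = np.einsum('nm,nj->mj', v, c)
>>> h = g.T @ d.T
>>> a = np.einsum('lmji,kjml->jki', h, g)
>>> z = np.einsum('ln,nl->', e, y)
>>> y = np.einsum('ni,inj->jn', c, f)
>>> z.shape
()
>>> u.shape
(11, 11)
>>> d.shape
(11, 7)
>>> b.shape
(11, 11)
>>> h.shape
(23, 3, 3, 11)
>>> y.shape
(11, 11)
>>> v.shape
(11, 7)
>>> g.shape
(7, 3, 3, 23)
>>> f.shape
(7, 11, 11)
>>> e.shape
(23, 23)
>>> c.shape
(11, 7)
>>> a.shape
(3, 7, 11)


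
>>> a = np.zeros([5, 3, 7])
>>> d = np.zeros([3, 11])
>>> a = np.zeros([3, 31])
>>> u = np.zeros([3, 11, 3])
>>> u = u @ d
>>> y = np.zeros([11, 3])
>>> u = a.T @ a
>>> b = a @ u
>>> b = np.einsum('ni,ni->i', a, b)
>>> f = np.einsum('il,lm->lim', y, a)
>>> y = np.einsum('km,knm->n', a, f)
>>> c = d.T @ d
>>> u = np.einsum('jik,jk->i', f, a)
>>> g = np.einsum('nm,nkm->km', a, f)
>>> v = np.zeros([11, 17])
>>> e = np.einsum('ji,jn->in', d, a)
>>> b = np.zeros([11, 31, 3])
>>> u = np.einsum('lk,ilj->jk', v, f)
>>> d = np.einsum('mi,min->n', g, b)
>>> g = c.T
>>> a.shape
(3, 31)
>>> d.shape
(3,)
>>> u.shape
(31, 17)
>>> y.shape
(11,)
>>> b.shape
(11, 31, 3)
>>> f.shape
(3, 11, 31)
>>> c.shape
(11, 11)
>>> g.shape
(11, 11)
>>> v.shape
(11, 17)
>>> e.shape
(11, 31)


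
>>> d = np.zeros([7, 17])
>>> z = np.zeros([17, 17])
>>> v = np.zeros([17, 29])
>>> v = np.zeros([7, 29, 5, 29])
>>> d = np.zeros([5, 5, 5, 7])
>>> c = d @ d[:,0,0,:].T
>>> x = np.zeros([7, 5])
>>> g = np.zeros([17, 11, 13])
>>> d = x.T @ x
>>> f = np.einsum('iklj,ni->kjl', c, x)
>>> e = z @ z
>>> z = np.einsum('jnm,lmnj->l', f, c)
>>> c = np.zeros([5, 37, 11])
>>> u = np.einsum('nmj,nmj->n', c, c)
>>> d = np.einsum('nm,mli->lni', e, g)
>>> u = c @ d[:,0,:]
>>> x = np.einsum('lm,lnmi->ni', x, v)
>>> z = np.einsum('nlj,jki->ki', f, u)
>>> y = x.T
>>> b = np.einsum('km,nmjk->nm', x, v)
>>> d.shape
(11, 17, 13)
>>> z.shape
(37, 13)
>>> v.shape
(7, 29, 5, 29)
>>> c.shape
(5, 37, 11)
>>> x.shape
(29, 29)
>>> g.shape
(17, 11, 13)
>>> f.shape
(5, 5, 5)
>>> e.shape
(17, 17)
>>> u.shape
(5, 37, 13)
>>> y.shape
(29, 29)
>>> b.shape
(7, 29)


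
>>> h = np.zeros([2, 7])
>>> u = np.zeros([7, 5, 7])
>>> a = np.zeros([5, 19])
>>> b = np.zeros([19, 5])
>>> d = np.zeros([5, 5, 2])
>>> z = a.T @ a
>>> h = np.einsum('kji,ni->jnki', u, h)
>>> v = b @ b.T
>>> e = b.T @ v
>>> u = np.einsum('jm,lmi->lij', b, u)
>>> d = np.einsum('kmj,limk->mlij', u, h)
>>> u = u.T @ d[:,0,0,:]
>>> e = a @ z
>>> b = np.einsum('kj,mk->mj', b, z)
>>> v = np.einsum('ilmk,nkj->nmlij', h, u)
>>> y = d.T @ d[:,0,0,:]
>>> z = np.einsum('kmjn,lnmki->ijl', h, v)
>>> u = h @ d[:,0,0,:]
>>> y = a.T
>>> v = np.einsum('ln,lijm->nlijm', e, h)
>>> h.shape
(5, 2, 7, 7)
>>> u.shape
(5, 2, 7, 19)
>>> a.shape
(5, 19)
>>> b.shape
(19, 5)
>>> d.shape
(7, 5, 2, 19)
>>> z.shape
(19, 7, 19)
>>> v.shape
(19, 5, 2, 7, 7)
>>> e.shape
(5, 19)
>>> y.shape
(19, 5)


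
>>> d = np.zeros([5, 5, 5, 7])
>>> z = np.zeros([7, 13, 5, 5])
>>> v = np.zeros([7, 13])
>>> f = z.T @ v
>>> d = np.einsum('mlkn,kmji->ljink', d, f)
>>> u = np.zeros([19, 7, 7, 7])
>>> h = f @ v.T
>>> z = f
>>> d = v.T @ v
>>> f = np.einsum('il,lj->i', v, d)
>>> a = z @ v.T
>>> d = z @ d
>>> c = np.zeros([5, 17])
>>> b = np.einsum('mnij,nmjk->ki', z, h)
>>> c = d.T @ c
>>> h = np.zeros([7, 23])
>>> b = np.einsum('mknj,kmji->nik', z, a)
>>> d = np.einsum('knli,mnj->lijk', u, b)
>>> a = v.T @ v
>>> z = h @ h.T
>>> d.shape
(7, 7, 5, 19)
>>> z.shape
(7, 7)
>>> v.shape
(7, 13)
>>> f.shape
(7,)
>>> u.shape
(19, 7, 7, 7)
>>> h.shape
(7, 23)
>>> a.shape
(13, 13)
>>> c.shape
(13, 13, 5, 17)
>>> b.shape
(13, 7, 5)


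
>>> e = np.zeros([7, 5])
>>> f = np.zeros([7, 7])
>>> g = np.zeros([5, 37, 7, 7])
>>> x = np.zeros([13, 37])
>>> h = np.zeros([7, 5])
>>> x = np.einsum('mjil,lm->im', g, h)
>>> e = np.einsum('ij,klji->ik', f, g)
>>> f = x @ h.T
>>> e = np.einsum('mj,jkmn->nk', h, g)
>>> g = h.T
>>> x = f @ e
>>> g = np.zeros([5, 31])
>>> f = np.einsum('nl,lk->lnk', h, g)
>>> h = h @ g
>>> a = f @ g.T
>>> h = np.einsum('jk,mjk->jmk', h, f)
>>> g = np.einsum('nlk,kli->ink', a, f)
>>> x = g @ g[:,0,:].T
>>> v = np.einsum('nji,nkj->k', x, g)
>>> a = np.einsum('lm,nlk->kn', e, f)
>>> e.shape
(7, 37)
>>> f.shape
(5, 7, 31)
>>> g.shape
(31, 5, 5)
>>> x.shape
(31, 5, 31)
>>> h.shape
(7, 5, 31)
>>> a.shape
(31, 5)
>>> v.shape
(5,)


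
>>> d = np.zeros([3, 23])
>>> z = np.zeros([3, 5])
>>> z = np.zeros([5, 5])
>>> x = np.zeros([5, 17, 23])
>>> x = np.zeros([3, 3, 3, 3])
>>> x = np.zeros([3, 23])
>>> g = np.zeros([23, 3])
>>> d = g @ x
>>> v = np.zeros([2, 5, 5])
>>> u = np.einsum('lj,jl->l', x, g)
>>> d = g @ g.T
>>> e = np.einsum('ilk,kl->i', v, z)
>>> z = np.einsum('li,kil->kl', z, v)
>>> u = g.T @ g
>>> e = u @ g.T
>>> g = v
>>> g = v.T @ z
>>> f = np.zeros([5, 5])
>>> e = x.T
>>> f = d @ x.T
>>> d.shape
(23, 23)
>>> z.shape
(2, 5)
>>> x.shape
(3, 23)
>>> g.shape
(5, 5, 5)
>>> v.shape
(2, 5, 5)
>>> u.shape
(3, 3)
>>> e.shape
(23, 3)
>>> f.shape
(23, 3)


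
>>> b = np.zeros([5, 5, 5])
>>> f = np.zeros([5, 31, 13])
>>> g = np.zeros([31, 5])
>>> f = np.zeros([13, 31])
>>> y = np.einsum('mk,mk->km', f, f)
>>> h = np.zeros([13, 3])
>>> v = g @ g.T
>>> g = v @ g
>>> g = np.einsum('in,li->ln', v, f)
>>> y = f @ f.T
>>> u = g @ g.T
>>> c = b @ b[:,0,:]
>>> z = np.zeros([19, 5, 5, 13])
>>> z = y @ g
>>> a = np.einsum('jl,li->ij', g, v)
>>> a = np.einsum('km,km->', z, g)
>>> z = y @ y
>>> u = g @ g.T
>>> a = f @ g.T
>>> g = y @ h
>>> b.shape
(5, 5, 5)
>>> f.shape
(13, 31)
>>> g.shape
(13, 3)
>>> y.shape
(13, 13)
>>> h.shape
(13, 3)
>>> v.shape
(31, 31)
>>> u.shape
(13, 13)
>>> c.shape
(5, 5, 5)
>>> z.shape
(13, 13)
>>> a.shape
(13, 13)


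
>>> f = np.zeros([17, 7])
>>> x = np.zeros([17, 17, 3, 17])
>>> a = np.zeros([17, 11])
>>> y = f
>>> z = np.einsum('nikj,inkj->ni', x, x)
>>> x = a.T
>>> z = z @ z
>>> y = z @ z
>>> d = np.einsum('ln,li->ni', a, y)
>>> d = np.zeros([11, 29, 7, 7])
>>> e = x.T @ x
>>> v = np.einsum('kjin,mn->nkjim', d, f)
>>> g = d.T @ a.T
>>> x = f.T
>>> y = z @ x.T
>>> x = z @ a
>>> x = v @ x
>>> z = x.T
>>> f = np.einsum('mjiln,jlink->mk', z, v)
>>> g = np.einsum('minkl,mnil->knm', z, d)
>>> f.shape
(11, 17)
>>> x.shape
(7, 11, 29, 7, 11)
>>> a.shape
(17, 11)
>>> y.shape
(17, 7)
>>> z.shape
(11, 7, 29, 11, 7)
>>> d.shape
(11, 29, 7, 7)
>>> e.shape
(17, 17)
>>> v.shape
(7, 11, 29, 7, 17)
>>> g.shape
(11, 29, 11)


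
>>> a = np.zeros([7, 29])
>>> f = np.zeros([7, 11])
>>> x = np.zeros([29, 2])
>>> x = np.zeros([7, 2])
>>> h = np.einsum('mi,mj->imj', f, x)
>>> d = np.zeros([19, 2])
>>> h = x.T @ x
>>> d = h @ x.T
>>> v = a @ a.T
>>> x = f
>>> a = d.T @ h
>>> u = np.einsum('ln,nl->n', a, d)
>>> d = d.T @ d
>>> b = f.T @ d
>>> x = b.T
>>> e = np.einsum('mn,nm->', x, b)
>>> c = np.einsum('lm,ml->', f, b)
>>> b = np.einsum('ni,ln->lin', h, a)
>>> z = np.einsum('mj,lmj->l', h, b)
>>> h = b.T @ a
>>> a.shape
(7, 2)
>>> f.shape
(7, 11)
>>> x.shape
(7, 11)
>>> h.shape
(2, 2, 2)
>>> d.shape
(7, 7)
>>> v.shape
(7, 7)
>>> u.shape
(2,)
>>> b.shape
(7, 2, 2)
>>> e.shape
()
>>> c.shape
()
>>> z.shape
(7,)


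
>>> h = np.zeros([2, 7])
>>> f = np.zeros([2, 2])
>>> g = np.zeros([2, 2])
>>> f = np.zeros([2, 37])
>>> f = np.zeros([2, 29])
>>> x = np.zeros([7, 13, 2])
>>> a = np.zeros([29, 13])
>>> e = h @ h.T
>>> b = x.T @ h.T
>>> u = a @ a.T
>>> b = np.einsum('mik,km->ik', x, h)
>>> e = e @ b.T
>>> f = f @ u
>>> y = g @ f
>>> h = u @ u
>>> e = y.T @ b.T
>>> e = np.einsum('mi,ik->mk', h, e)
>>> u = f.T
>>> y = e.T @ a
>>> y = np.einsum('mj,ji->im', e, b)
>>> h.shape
(29, 29)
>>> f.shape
(2, 29)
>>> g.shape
(2, 2)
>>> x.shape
(7, 13, 2)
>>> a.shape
(29, 13)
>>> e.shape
(29, 13)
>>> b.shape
(13, 2)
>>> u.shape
(29, 2)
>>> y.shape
(2, 29)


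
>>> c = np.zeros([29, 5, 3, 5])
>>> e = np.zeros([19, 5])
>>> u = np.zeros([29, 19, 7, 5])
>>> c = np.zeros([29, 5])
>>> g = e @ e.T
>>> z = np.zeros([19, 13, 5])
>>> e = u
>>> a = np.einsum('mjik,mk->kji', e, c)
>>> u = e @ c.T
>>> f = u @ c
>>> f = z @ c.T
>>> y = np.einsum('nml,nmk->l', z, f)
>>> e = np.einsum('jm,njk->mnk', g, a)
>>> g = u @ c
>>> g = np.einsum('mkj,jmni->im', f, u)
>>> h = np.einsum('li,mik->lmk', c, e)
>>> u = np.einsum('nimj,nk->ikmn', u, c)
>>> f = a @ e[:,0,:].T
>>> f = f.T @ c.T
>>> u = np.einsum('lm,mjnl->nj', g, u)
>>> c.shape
(29, 5)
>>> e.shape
(19, 5, 7)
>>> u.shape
(7, 5)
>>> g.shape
(29, 19)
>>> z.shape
(19, 13, 5)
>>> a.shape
(5, 19, 7)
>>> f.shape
(19, 19, 29)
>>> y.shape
(5,)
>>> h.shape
(29, 19, 7)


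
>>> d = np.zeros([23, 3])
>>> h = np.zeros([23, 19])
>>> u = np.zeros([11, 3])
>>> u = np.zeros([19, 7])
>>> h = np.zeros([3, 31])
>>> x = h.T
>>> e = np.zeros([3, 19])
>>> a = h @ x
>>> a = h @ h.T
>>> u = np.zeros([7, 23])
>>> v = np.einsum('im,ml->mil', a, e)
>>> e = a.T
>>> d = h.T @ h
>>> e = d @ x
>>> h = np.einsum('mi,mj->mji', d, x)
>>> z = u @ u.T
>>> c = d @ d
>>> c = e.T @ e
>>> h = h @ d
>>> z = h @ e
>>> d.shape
(31, 31)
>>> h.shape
(31, 3, 31)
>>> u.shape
(7, 23)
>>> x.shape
(31, 3)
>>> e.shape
(31, 3)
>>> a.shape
(3, 3)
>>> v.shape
(3, 3, 19)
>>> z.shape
(31, 3, 3)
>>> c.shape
(3, 3)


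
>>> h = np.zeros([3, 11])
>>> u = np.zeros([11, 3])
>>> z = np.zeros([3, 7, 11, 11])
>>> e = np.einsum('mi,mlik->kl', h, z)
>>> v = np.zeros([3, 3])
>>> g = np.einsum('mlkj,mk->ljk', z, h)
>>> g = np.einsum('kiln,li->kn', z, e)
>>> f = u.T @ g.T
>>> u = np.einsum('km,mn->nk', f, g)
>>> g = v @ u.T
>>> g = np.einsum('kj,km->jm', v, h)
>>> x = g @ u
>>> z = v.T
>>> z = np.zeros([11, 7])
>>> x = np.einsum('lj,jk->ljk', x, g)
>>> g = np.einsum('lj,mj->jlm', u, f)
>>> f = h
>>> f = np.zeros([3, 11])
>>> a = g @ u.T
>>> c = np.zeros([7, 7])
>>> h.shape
(3, 11)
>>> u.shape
(11, 3)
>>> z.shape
(11, 7)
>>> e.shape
(11, 7)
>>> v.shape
(3, 3)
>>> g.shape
(3, 11, 3)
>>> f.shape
(3, 11)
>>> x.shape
(3, 3, 11)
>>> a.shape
(3, 11, 11)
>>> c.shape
(7, 7)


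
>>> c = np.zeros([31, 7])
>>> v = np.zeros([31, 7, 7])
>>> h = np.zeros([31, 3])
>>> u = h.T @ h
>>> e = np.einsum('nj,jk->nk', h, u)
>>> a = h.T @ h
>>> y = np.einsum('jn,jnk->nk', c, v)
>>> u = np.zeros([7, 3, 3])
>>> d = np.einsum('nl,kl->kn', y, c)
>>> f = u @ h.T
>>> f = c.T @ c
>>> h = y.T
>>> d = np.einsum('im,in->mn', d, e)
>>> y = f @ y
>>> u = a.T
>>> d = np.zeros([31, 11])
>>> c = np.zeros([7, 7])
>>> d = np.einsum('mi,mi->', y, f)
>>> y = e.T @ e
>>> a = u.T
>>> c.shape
(7, 7)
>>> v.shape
(31, 7, 7)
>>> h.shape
(7, 7)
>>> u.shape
(3, 3)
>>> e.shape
(31, 3)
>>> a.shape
(3, 3)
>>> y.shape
(3, 3)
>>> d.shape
()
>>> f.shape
(7, 7)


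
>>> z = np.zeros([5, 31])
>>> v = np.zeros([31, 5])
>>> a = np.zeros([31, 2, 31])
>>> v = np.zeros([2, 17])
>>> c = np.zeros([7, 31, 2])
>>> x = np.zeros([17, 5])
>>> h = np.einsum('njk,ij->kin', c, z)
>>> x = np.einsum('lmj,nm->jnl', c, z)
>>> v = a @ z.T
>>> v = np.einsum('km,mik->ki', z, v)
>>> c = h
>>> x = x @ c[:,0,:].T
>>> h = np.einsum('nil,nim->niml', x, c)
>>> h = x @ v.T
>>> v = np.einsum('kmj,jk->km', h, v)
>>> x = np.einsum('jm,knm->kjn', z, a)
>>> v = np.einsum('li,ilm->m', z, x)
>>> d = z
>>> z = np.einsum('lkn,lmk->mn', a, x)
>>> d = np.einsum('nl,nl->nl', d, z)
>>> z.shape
(5, 31)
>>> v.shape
(2,)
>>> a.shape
(31, 2, 31)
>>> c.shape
(2, 5, 7)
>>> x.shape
(31, 5, 2)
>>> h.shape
(2, 5, 5)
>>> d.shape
(5, 31)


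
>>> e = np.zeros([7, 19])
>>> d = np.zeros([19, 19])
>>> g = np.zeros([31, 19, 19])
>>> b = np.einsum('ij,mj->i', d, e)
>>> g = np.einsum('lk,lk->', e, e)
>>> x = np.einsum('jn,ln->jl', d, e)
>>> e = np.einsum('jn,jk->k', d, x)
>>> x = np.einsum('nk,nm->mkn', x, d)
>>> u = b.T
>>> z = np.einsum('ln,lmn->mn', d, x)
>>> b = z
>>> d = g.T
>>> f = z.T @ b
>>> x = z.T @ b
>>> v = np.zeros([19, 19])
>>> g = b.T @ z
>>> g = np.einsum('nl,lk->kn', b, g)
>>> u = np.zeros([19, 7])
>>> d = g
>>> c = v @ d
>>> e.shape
(7,)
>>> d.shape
(19, 7)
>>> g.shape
(19, 7)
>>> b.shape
(7, 19)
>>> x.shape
(19, 19)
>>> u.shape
(19, 7)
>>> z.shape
(7, 19)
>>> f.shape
(19, 19)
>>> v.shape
(19, 19)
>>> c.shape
(19, 7)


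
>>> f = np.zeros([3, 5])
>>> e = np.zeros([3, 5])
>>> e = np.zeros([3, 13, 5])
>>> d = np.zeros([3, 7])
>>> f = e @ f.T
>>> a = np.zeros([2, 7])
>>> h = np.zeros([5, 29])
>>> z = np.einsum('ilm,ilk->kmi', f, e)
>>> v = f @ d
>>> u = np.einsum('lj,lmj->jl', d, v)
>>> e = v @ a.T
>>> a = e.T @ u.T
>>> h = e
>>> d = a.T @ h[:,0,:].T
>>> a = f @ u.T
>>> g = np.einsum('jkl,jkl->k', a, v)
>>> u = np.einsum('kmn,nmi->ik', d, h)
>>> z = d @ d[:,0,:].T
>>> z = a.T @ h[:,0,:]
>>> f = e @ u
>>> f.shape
(3, 13, 7)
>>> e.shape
(3, 13, 2)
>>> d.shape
(7, 13, 3)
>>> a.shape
(3, 13, 7)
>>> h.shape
(3, 13, 2)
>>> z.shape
(7, 13, 2)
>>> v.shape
(3, 13, 7)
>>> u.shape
(2, 7)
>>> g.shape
(13,)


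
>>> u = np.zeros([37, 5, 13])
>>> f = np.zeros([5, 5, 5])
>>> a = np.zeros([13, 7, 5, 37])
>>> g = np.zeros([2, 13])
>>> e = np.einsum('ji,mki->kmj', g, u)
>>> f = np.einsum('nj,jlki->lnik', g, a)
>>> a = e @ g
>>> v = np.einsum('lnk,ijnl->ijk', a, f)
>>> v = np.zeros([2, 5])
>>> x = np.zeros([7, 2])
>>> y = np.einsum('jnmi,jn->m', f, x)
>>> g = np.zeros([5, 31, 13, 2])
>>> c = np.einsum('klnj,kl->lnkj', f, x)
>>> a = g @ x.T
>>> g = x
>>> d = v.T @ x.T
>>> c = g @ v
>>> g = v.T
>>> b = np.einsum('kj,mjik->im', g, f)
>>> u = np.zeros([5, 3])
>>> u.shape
(5, 3)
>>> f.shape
(7, 2, 37, 5)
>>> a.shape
(5, 31, 13, 7)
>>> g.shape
(5, 2)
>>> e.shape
(5, 37, 2)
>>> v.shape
(2, 5)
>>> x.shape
(7, 2)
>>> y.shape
(37,)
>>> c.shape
(7, 5)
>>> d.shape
(5, 7)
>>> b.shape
(37, 7)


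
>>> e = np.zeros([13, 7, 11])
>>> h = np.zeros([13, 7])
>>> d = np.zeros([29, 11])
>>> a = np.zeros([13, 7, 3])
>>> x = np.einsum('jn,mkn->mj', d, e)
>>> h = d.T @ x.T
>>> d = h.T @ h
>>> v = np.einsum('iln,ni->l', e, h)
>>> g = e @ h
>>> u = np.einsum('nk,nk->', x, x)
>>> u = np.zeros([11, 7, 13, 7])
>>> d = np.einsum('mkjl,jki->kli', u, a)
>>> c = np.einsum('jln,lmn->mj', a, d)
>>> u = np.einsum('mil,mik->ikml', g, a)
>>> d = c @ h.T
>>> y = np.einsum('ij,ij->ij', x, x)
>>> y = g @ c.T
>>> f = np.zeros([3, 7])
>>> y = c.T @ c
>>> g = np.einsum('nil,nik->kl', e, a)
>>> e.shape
(13, 7, 11)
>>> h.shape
(11, 13)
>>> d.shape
(7, 11)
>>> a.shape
(13, 7, 3)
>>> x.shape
(13, 29)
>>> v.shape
(7,)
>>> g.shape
(3, 11)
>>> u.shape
(7, 3, 13, 13)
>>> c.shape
(7, 13)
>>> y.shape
(13, 13)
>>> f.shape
(3, 7)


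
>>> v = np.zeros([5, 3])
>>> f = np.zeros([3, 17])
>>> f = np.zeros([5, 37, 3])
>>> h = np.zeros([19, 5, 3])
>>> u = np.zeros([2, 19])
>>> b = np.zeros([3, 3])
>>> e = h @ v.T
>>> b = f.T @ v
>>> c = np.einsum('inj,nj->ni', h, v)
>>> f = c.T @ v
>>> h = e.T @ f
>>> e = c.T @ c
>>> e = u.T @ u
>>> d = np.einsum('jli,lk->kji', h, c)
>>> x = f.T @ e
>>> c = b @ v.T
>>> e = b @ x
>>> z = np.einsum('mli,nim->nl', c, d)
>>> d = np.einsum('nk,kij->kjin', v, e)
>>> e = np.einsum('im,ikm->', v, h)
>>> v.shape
(5, 3)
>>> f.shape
(19, 3)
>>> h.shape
(5, 5, 3)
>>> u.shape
(2, 19)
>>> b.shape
(3, 37, 3)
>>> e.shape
()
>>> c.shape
(3, 37, 5)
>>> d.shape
(3, 19, 37, 5)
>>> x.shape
(3, 19)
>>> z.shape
(19, 37)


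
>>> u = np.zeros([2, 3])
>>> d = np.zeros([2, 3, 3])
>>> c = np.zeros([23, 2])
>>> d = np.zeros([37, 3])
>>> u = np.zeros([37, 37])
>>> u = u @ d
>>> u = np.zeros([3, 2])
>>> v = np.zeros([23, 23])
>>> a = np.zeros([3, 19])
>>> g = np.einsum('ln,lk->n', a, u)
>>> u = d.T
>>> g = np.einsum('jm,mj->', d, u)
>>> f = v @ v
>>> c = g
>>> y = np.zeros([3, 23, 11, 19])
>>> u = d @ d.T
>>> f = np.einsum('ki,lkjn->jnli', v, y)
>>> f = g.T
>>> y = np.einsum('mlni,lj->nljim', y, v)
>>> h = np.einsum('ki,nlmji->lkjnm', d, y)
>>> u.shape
(37, 37)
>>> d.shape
(37, 3)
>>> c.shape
()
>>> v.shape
(23, 23)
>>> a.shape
(3, 19)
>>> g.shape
()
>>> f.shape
()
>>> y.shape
(11, 23, 23, 19, 3)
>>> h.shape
(23, 37, 19, 11, 23)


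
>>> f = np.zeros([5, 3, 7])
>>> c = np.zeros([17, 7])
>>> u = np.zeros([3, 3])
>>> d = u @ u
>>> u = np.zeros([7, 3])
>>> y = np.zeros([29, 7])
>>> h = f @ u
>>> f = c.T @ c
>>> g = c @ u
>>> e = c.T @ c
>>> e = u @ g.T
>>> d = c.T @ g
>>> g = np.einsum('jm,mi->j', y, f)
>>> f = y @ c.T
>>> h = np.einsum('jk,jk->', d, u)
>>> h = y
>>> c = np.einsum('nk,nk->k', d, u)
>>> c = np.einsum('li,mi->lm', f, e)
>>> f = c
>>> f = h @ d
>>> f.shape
(29, 3)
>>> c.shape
(29, 7)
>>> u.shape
(7, 3)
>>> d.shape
(7, 3)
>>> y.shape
(29, 7)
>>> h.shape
(29, 7)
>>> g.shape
(29,)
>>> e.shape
(7, 17)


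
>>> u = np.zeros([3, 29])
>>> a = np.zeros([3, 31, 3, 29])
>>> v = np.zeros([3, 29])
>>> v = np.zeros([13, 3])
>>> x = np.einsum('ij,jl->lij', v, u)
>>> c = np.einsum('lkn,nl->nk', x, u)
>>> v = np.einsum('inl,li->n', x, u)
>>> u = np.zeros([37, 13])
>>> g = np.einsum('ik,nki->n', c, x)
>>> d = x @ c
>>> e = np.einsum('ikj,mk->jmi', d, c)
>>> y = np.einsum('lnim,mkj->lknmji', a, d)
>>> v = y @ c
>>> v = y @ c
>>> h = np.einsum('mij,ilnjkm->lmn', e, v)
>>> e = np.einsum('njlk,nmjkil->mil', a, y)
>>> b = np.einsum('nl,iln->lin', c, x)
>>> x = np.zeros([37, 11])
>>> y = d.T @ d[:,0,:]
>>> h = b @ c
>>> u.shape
(37, 13)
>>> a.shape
(3, 31, 3, 29)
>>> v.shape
(3, 13, 31, 29, 13, 13)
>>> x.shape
(37, 11)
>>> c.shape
(3, 13)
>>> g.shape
(29,)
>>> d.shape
(29, 13, 13)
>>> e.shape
(13, 13, 3)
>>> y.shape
(13, 13, 13)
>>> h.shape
(13, 29, 13)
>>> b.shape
(13, 29, 3)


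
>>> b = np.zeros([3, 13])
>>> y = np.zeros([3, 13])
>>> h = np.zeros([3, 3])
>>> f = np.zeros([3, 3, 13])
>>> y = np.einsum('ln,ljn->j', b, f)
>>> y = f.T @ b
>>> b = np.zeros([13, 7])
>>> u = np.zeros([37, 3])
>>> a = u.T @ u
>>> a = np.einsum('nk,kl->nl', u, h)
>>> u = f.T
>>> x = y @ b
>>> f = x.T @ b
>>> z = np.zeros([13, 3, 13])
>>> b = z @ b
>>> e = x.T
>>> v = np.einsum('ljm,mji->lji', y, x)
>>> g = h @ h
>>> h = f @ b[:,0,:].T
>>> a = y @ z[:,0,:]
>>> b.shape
(13, 3, 7)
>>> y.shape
(13, 3, 13)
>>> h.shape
(7, 3, 13)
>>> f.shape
(7, 3, 7)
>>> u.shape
(13, 3, 3)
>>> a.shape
(13, 3, 13)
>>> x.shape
(13, 3, 7)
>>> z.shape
(13, 3, 13)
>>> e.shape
(7, 3, 13)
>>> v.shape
(13, 3, 7)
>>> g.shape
(3, 3)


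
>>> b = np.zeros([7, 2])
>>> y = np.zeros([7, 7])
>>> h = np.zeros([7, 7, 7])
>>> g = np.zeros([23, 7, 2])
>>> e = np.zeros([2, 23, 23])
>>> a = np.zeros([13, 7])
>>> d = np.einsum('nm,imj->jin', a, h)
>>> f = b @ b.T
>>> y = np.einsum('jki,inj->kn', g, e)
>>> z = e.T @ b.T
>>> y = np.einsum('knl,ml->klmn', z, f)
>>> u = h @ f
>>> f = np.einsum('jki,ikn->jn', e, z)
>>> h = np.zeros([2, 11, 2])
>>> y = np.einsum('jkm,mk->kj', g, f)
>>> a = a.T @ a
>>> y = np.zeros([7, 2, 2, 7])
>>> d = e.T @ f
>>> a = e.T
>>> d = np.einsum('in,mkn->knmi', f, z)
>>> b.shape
(7, 2)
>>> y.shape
(7, 2, 2, 7)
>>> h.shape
(2, 11, 2)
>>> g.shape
(23, 7, 2)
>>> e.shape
(2, 23, 23)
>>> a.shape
(23, 23, 2)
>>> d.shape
(23, 7, 23, 2)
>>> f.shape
(2, 7)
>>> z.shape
(23, 23, 7)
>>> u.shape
(7, 7, 7)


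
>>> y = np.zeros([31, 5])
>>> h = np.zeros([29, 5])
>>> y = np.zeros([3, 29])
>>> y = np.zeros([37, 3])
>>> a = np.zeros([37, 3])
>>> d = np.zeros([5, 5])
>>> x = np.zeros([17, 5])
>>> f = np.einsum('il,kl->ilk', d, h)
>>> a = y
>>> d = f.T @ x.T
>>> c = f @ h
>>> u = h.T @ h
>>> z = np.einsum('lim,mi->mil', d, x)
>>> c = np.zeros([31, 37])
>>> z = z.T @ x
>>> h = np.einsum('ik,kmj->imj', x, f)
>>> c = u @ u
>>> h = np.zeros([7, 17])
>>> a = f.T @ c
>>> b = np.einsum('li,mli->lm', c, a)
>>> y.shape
(37, 3)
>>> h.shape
(7, 17)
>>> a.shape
(29, 5, 5)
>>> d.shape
(29, 5, 17)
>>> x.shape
(17, 5)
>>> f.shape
(5, 5, 29)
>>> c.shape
(5, 5)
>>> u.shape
(5, 5)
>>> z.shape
(29, 5, 5)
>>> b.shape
(5, 29)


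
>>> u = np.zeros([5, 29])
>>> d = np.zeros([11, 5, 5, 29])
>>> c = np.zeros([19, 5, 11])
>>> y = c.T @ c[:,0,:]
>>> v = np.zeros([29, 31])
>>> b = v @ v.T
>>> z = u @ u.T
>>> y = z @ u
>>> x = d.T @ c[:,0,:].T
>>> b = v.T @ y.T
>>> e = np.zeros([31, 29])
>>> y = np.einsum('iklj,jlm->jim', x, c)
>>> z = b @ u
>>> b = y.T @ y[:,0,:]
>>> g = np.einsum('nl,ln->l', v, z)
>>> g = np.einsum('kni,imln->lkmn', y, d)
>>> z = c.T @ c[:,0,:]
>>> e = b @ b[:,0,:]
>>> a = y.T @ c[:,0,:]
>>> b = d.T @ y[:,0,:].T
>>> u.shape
(5, 29)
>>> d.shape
(11, 5, 5, 29)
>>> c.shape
(19, 5, 11)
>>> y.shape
(19, 29, 11)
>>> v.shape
(29, 31)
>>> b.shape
(29, 5, 5, 19)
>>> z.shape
(11, 5, 11)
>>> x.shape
(29, 5, 5, 19)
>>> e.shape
(11, 29, 11)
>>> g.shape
(5, 19, 5, 29)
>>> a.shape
(11, 29, 11)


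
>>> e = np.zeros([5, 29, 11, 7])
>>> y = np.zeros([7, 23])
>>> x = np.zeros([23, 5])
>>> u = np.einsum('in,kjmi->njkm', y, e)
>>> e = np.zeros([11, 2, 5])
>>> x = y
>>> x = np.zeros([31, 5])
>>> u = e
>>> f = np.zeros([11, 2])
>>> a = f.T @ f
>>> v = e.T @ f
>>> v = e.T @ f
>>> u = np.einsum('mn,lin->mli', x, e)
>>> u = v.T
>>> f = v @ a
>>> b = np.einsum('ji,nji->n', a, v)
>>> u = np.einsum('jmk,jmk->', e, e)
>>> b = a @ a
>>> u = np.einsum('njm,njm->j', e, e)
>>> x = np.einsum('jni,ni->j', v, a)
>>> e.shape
(11, 2, 5)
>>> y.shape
(7, 23)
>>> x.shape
(5,)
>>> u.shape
(2,)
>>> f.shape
(5, 2, 2)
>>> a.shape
(2, 2)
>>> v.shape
(5, 2, 2)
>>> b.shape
(2, 2)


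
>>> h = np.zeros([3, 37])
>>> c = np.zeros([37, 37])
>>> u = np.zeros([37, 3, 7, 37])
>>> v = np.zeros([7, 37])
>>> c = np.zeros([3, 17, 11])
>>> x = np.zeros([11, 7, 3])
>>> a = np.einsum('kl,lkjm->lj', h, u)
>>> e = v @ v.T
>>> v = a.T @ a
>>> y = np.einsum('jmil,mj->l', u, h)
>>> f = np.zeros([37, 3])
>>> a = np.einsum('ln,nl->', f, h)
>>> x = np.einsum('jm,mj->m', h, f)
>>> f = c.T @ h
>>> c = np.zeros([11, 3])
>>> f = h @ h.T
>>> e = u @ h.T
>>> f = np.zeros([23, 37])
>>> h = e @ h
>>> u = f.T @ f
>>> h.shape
(37, 3, 7, 37)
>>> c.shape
(11, 3)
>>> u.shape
(37, 37)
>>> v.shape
(7, 7)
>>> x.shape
(37,)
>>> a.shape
()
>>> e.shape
(37, 3, 7, 3)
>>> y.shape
(37,)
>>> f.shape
(23, 37)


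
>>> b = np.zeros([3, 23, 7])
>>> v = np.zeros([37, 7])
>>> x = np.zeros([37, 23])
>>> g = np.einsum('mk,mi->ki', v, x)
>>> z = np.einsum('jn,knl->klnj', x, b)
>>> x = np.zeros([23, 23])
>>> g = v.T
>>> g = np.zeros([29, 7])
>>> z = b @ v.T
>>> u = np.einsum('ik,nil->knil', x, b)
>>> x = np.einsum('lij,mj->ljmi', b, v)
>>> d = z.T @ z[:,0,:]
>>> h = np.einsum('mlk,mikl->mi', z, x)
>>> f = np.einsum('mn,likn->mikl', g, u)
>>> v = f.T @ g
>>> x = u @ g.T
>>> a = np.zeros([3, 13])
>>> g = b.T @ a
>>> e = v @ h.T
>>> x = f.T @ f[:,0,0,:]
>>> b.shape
(3, 23, 7)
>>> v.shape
(23, 23, 3, 7)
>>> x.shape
(23, 23, 3, 23)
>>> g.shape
(7, 23, 13)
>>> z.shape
(3, 23, 37)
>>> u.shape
(23, 3, 23, 7)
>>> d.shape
(37, 23, 37)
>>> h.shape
(3, 7)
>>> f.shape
(29, 3, 23, 23)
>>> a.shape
(3, 13)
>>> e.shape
(23, 23, 3, 3)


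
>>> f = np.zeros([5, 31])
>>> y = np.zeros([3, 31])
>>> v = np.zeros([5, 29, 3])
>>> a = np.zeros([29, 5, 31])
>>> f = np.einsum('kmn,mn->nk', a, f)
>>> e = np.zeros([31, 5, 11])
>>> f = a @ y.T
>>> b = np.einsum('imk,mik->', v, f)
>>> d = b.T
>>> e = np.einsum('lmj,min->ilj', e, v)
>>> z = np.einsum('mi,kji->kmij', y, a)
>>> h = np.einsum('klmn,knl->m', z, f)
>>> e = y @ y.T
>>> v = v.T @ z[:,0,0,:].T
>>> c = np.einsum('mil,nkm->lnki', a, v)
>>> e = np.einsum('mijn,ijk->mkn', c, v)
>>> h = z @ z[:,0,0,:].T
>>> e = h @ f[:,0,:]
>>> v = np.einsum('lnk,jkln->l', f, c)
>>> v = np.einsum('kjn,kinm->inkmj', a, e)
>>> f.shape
(29, 5, 3)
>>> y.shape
(3, 31)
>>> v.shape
(3, 31, 29, 3, 5)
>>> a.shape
(29, 5, 31)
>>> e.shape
(29, 3, 31, 3)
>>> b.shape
()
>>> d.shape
()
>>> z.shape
(29, 3, 31, 5)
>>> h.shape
(29, 3, 31, 29)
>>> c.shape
(31, 3, 29, 5)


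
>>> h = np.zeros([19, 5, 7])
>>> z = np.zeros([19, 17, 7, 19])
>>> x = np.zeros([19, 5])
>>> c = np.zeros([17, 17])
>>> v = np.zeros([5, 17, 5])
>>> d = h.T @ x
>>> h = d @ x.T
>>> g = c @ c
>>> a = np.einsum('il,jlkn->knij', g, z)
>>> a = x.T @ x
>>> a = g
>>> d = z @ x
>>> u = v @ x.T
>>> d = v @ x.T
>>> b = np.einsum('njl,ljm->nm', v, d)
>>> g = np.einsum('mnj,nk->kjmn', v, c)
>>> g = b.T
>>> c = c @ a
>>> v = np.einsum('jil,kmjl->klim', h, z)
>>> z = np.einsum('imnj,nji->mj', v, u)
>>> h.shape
(7, 5, 19)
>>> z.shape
(19, 17)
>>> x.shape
(19, 5)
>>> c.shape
(17, 17)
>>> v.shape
(19, 19, 5, 17)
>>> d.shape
(5, 17, 19)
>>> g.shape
(19, 5)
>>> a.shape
(17, 17)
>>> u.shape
(5, 17, 19)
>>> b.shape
(5, 19)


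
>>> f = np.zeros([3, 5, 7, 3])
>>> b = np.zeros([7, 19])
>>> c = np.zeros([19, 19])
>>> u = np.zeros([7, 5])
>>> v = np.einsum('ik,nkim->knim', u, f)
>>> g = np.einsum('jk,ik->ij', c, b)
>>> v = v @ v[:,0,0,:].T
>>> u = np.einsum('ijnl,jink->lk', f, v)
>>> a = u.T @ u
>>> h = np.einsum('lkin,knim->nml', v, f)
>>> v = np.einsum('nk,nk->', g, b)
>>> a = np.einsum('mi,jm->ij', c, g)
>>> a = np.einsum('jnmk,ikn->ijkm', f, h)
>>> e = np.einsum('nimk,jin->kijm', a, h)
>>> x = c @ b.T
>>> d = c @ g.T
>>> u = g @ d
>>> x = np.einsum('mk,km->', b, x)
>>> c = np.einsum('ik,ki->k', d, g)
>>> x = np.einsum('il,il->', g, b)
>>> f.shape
(3, 5, 7, 3)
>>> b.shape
(7, 19)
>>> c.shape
(7,)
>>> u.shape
(7, 7)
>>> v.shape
()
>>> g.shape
(7, 19)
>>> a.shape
(5, 3, 3, 7)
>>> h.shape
(5, 3, 5)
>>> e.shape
(7, 3, 5, 3)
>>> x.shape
()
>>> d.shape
(19, 7)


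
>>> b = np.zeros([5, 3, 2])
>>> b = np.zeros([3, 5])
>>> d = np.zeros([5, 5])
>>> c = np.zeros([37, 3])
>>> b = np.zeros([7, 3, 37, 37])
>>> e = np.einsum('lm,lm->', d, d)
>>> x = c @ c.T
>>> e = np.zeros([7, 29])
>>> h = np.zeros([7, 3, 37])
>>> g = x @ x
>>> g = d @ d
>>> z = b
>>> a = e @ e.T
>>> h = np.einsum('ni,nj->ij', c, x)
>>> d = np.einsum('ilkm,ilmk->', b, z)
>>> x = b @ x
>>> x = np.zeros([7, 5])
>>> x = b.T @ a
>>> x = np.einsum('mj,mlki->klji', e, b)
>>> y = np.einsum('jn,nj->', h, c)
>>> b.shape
(7, 3, 37, 37)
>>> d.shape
()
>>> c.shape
(37, 3)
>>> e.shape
(7, 29)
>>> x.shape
(37, 3, 29, 37)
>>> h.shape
(3, 37)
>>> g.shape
(5, 5)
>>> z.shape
(7, 3, 37, 37)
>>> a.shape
(7, 7)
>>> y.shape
()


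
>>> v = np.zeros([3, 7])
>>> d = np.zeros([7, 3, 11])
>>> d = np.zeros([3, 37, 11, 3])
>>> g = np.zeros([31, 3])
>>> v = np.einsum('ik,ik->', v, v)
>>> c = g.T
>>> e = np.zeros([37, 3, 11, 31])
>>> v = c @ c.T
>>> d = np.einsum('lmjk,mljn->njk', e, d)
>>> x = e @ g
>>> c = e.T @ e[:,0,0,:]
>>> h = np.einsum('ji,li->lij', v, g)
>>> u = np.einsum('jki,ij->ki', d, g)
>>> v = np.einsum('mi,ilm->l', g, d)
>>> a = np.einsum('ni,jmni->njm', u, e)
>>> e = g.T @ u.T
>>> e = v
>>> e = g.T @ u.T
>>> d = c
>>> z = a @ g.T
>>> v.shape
(11,)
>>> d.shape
(31, 11, 3, 31)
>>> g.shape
(31, 3)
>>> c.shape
(31, 11, 3, 31)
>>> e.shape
(3, 11)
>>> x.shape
(37, 3, 11, 3)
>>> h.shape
(31, 3, 3)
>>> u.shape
(11, 31)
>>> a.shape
(11, 37, 3)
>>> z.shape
(11, 37, 31)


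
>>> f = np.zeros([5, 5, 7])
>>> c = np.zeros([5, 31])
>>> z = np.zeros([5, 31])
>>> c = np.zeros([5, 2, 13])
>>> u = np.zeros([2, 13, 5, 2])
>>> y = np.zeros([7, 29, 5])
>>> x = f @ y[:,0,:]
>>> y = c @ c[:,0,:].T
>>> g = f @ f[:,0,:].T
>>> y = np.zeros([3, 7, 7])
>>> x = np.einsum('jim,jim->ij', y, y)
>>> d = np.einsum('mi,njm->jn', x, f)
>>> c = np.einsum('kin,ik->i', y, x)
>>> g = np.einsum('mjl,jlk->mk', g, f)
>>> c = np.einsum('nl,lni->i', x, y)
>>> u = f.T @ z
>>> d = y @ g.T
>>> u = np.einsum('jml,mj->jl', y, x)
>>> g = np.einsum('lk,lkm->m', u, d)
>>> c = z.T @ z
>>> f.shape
(5, 5, 7)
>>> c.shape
(31, 31)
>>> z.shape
(5, 31)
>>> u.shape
(3, 7)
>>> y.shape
(3, 7, 7)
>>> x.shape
(7, 3)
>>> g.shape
(5,)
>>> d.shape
(3, 7, 5)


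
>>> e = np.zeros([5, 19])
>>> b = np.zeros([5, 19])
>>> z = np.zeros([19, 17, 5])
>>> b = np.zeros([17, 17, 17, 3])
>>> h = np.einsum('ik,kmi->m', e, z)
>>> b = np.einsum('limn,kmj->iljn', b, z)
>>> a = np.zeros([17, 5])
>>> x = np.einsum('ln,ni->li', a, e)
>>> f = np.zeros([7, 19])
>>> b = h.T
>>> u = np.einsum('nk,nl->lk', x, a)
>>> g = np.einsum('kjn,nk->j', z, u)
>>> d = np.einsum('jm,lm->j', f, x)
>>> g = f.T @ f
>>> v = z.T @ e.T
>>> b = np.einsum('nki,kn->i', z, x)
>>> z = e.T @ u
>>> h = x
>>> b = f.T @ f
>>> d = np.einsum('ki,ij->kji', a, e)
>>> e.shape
(5, 19)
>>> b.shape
(19, 19)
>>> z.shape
(19, 19)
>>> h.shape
(17, 19)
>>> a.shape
(17, 5)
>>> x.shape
(17, 19)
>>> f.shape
(7, 19)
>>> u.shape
(5, 19)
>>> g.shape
(19, 19)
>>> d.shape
(17, 19, 5)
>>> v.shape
(5, 17, 5)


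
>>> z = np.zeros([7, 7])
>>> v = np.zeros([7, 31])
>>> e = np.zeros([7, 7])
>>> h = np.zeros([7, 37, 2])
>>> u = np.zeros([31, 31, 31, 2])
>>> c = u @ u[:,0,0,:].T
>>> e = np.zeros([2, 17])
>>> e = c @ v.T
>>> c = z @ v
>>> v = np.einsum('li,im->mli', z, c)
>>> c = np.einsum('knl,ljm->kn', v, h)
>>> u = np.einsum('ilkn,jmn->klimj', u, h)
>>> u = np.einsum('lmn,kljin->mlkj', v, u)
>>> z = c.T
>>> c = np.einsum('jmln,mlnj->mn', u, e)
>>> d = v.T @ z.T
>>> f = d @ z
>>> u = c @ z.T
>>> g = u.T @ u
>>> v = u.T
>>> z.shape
(7, 31)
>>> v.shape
(7, 31)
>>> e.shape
(31, 31, 31, 7)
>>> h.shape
(7, 37, 2)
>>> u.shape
(31, 7)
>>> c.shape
(31, 31)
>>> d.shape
(7, 7, 7)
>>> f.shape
(7, 7, 31)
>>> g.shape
(7, 7)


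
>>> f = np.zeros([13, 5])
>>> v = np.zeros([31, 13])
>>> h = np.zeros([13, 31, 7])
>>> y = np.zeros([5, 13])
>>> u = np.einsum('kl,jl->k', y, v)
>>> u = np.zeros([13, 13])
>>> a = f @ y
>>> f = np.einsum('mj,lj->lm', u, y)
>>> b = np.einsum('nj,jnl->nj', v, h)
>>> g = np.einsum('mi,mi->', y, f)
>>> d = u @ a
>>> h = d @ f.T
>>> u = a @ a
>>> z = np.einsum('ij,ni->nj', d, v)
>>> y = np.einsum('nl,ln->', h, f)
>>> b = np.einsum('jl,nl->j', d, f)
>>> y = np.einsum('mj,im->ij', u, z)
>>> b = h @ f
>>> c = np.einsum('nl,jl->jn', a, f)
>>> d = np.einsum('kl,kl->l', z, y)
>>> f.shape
(5, 13)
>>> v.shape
(31, 13)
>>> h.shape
(13, 5)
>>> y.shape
(31, 13)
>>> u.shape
(13, 13)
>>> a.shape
(13, 13)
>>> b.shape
(13, 13)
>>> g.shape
()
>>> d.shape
(13,)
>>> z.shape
(31, 13)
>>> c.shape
(5, 13)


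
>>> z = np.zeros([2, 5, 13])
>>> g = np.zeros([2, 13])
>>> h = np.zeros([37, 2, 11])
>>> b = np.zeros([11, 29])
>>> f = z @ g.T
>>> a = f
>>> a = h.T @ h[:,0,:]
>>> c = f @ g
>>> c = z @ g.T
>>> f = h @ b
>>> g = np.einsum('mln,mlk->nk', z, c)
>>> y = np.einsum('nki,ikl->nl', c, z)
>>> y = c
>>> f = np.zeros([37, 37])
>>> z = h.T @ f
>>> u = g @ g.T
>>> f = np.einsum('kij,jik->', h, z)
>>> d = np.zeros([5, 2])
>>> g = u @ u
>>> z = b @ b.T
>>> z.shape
(11, 11)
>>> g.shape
(13, 13)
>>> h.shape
(37, 2, 11)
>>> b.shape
(11, 29)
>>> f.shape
()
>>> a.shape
(11, 2, 11)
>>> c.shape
(2, 5, 2)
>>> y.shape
(2, 5, 2)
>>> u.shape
(13, 13)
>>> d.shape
(5, 2)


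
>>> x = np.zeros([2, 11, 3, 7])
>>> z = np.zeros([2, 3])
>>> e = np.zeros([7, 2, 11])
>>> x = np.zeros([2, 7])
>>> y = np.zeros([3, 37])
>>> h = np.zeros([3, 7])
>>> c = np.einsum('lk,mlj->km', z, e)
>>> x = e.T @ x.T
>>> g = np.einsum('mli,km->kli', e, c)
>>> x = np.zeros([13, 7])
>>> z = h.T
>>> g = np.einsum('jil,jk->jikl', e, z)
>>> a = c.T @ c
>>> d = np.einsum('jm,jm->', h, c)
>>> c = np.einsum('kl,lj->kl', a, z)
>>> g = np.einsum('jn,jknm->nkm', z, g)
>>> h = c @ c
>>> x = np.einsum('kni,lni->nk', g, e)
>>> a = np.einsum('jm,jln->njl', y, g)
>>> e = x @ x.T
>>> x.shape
(2, 3)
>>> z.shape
(7, 3)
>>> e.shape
(2, 2)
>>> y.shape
(3, 37)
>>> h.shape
(7, 7)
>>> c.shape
(7, 7)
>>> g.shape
(3, 2, 11)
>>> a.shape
(11, 3, 2)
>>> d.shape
()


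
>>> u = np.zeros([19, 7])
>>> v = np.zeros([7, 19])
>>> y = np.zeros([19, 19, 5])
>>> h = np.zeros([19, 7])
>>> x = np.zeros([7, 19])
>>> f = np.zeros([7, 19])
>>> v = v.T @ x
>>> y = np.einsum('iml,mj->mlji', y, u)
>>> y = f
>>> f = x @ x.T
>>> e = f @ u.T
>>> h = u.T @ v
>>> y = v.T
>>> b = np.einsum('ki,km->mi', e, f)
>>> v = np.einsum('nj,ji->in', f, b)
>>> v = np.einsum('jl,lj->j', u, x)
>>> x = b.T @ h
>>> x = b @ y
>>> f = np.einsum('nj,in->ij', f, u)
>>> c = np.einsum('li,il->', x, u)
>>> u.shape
(19, 7)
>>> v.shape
(19,)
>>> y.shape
(19, 19)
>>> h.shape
(7, 19)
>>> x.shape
(7, 19)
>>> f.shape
(19, 7)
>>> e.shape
(7, 19)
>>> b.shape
(7, 19)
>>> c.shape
()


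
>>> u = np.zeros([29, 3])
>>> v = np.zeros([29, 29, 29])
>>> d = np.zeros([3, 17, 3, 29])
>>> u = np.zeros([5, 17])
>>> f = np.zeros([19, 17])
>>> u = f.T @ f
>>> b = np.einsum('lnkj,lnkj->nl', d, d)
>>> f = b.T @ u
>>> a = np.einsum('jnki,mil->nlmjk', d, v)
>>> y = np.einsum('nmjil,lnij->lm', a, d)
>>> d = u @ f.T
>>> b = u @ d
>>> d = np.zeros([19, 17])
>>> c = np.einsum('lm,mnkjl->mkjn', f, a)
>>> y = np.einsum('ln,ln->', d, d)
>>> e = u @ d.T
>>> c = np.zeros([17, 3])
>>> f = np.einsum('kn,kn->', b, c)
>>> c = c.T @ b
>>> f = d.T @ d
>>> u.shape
(17, 17)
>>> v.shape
(29, 29, 29)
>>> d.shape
(19, 17)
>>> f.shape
(17, 17)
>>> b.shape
(17, 3)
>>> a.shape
(17, 29, 29, 3, 3)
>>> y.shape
()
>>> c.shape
(3, 3)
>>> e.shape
(17, 19)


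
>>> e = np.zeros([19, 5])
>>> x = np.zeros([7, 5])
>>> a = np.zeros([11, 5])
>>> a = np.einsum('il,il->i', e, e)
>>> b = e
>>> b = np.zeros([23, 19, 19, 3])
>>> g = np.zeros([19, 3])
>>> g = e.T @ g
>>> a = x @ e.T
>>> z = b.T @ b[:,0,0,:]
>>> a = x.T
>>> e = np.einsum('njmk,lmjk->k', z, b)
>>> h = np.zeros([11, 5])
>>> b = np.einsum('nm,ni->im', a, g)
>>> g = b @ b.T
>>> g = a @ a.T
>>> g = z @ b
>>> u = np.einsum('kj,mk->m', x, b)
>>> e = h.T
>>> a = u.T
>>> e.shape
(5, 11)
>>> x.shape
(7, 5)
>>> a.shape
(3,)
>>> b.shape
(3, 7)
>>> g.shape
(3, 19, 19, 7)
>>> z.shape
(3, 19, 19, 3)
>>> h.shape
(11, 5)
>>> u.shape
(3,)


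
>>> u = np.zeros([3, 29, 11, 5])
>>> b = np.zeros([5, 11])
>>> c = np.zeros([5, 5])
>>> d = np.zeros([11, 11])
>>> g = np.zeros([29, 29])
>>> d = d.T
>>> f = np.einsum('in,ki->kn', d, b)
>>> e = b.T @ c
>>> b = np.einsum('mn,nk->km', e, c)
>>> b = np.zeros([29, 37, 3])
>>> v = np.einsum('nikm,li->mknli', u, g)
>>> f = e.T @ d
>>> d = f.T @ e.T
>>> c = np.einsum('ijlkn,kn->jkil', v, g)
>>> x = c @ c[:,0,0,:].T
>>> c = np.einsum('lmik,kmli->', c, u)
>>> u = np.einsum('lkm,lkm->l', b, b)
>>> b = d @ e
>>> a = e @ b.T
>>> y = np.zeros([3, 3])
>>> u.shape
(29,)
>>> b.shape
(11, 5)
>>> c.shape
()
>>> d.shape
(11, 11)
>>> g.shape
(29, 29)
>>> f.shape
(5, 11)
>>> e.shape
(11, 5)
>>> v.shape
(5, 11, 3, 29, 29)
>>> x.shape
(11, 29, 5, 11)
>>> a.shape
(11, 11)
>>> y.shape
(3, 3)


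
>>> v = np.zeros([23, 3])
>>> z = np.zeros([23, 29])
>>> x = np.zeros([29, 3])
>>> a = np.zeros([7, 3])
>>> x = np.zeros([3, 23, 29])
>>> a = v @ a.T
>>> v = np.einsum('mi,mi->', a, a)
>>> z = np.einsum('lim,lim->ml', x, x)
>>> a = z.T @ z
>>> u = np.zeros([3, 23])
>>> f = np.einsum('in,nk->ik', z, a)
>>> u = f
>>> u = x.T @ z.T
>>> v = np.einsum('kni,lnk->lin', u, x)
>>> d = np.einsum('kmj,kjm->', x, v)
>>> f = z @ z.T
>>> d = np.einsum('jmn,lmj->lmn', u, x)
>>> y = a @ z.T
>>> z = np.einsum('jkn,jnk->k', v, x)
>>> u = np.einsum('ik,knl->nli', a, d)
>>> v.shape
(3, 29, 23)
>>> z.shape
(29,)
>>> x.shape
(3, 23, 29)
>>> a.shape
(3, 3)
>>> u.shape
(23, 29, 3)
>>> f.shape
(29, 29)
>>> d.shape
(3, 23, 29)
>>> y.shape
(3, 29)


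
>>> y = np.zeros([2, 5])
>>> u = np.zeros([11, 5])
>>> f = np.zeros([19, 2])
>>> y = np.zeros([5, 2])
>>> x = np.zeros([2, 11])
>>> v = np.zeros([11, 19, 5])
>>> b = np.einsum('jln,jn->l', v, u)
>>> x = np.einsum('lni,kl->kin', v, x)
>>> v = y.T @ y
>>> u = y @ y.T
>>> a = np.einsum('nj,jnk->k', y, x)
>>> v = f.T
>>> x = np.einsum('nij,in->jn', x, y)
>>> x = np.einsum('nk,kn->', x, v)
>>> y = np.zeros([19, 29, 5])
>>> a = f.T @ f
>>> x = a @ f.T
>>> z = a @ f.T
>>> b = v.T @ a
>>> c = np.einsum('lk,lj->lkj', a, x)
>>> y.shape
(19, 29, 5)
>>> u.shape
(5, 5)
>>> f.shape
(19, 2)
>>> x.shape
(2, 19)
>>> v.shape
(2, 19)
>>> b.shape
(19, 2)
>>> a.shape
(2, 2)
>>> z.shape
(2, 19)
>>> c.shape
(2, 2, 19)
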